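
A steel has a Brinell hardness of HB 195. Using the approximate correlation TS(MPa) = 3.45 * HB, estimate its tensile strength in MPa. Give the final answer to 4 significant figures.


TS (MPa) = 3.45 * HB
TS = 3.45 * 195
TS = 672.8 MPa


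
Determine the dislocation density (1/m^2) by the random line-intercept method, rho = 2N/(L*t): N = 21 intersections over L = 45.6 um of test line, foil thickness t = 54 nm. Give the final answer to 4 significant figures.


rho = 2N / (L * t)
L = 45.6 um = 4.56e-05 m, t = 54 nm = 5.4e-08 m
rho = 2 * 21 / (4.56e-05 * 5.4e-08)
rho = 1.706e+13 1/m^2


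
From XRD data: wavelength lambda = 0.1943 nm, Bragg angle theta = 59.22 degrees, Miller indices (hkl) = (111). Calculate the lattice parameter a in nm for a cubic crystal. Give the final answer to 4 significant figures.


d = lambda / (2*sin(theta))
d = 0.1943 / (2*sin(59.22 deg))
d = 0.113078 nm
a = d * sqrt(h^2+k^2+l^2) = 0.113078 * sqrt(3)
a = 0.1959 nm


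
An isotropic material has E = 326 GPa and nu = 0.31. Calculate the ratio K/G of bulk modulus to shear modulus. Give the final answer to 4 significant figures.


G = E / (2*(1+nu))
G = 326 / (2*(1+0.31)) = 124.427 GPa
K = E / (3*(1-2*nu))
K = 326 / (3*(1-2*0.31)) = 285.965 GPa
K/G = 285.965 / 124.427 = 2.298


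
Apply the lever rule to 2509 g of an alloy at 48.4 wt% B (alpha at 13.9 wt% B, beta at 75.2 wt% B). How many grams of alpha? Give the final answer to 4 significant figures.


f_alpha = (C_beta - C0) / (C_beta - C_alpha)
f_alpha = (75.2 - 48.4) / (75.2 - 13.9) = 0.437194
m_alpha = f_alpha * m_total = 0.437194 * 2509 = 1097 g


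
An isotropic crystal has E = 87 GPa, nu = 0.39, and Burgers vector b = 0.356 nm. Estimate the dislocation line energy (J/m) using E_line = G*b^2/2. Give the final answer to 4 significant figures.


Step 1: G = E / (2*(1+nu))
G = 87 / (2*(1+0.39)) = 31.295 GPa = 3.1295e+10 Pa
Step 2: E_line = G*b^2/2
b = 0.356 nm = 3.56e-10 m
E_line = 0.5 * 3.1295e+10 * (3.56e-10)^2 = 1.983e-09 J/m


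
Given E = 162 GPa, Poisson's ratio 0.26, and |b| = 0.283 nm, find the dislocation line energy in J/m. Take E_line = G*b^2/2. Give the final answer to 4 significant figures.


Step 1: G = E / (2*(1+nu))
G = 162 / (2*(1+0.26)) = 64.2857 GPa = 6.42857e+10 Pa
Step 2: E_line = G*b^2/2
b = 0.283 nm = 2.83e-10 m
E_line = 0.5 * 6.42857e+10 * (2.83e-10)^2 = 2.574e-09 J/m


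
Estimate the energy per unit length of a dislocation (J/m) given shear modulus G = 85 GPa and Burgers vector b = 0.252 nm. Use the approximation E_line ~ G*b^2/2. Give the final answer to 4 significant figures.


E = G*b^2/2
b = 0.252 nm = 2.52e-10 m
G = 85 GPa = 8.5e+10 Pa
E = 0.5 * 8.5e+10 * (2.52e-10)^2
E = 2.699e-09 J/m


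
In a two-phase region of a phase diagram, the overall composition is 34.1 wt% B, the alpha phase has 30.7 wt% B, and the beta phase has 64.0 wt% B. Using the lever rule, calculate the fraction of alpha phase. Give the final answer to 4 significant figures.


f_alpha = (C_beta - C0) / (C_beta - C_alpha)
f_alpha = (64.0 - 34.1) / (64.0 - 30.7)
f_alpha = 0.8979


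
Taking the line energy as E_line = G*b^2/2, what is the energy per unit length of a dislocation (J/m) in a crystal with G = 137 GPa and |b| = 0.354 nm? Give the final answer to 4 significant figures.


E = G*b^2/2
b = 0.354 nm = 3.54e-10 m
G = 137 GPa = 1.37e+11 Pa
E = 0.5 * 1.37e+11 * (3.54e-10)^2
E = 8.584e-09 J/m


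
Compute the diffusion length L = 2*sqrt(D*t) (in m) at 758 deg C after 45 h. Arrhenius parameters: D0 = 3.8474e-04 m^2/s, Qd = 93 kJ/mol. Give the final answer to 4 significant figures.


Step 1: D = D0 * exp(-Qd/(R*T))
T = 1031.15 K
D = 3.8474e-04 * exp(-93e3 / (8.314 * 1031.15)) = 7.48041e-09 m^2/s
Step 2: L = 2*sqrt(D*t)
t = 45 h = 162000 s
L = 2*sqrt(7.48041e-09 * 162000) = 0.06962 m


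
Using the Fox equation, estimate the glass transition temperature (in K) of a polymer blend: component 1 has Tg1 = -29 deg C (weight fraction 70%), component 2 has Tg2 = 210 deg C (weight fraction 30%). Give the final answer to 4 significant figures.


1/Tg = w1/Tg1 + w2/Tg2 (in Kelvin)
Tg1 = 244.15 K, Tg2 = 483.15 K
1/Tg = 0.7/244.15 + 0.3/483.15
Tg = 286.7 K


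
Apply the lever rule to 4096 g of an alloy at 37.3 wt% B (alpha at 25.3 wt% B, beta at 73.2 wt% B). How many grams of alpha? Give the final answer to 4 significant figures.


f_alpha = (C_beta - C0) / (C_beta - C_alpha)
f_alpha = (73.2 - 37.3) / (73.2 - 25.3) = 0.749478
m_alpha = f_alpha * m_total = 0.749478 * 4096 = 3070 g


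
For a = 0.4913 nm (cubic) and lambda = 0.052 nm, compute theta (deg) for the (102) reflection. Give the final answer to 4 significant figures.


d = a / sqrt(h^2+k^2+l^2)
d = 0.4913 / sqrt(5) = 0.219716 nm
lambda = 2*d*sin(theta)  =>  sin(theta) = lambda / (2*d)
sin(theta) = 0.052 / (2 * 0.219716) = 0.118335
theta = 6.796 deg


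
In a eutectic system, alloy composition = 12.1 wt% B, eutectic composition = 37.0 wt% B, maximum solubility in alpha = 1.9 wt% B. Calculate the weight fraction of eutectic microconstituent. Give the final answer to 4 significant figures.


f_primary = (C_e - C0) / (C_e - C_alpha_max)
f_primary = (37.0 - 12.1) / (37.0 - 1.9)
f_primary = 0.709402
f_eutectic = 1 - 0.709402 = 0.2906


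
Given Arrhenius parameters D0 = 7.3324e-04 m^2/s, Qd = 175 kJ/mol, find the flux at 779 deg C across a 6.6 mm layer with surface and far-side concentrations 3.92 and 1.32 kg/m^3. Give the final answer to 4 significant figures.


Step 1: D = D0 * exp(-Qd/(R*T))
T = 779 + 273.15 = 1052.15 K
D = 7.3324e-04 * exp(-175e3 / (8.314 * 1052.15)) = 1.50296e-12 m^2/s
Step 2: J = D * (C1 - C2) / dx
J = 1.50296e-12 * (3.92 - 1.32) / 6.6e-03
J = 5.921e-10 kg/(m^2*s)


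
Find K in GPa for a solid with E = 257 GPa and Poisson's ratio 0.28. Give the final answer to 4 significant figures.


K = E / (3*(1-2*nu))
K = 257 / (3*(1-2*0.28))
K = 194.7 GPa


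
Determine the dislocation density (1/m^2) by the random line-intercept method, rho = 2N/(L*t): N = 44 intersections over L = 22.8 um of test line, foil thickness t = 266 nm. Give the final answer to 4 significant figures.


rho = 2N / (L * t)
L = 22.8 um = 2.28e-05 m, t = 266 nm = 2.66e-07 m
rho = 2 * 44 / (2.28e-05 * 2.66e-07)
rho = 1.451e+13 1/m^2


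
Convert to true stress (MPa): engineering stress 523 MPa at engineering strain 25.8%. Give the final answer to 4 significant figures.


sigma_true = sigma_eng * (1 + epsilon_eng)
sigma_true = 523 * (1 + 0.258)
sigma_true = 657.9 MPa


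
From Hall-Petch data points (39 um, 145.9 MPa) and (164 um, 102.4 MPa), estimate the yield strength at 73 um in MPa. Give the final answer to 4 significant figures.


sigma_y = sigma0 + k / sqrt(d)
1/sqrt(d1) = 1/sqrt(3.9e-05) = 160.128;  1/sqrt(d2) = 78.0869
k = (sigma1 - sigma2) / (1/sqrt(d1) - 1/sqrt(d2)) = (145.9 - 102.4) / (160.128 - 78.0869) = 0.530221 MPa*m^0.5
sigma0 = sigma1 - k/sqrt(d1) = 145.9 - 0.530221*160.128 = 60.9967 MPa
sigma_y(d3) = 60.9967 + 0.530221 / sqrt(7.3e-05) = 123.1 MPa


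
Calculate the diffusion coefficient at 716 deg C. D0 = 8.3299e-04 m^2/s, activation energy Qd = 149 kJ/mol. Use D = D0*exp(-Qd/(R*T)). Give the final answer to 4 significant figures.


D = D0 * exp(-Qd / (R*T))
T = 989.15 K
D = 8.3299e-04 * exp(-149e3 / (8.314 * 989.15))
D = 1.127e-11 m^2/s


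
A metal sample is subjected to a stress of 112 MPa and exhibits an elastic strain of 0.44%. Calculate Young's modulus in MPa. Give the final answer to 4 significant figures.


E = sigma / epsilon
epsilon = 0.44% = 4.4e-03
E = 112 / 4.4e-03
E = 25450 MPa


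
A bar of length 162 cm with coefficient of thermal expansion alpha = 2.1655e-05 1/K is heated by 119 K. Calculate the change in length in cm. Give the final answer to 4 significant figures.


dL = L0 * alpha * dT
dL = 162 * 2.1655e-05 * 119
dL = 0.4175 cm


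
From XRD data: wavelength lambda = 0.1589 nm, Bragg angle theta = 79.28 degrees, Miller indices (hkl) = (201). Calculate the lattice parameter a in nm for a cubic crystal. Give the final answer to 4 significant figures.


d = lambda / (2*sin(theta))
d = 0.1589 / (2*sin(79.28 deg))
d = 0.0808612 nm
a = d * sqrt(h^2+k^2+l^2) = 0.0808612 * sqrt(5)
a = 0.1808 nm


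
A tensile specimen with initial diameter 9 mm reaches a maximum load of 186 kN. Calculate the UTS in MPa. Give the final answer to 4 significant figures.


A0 = pi*(d/2)^2 = pi*(9/2)^2 = 63.6173 mm^2
UTS = F_max / A0 = 186*1000 / 63.6173
UTS = 2924 MPa


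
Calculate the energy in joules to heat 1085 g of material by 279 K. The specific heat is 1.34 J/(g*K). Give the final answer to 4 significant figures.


Q = m * cp * dT
Q = 1085 * 1.34 * 279
Q = 405600 J


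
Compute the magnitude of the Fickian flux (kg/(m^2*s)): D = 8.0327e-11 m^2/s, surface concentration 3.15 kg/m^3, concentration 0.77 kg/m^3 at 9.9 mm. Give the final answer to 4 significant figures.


J = -D * (dC/dx) = D * (C1 - C2) / dx
J = 8.0327e-11 * (3.15 - 0.77) / 9.9e-03
J = 1.931e-08 kg/(m^2*s)


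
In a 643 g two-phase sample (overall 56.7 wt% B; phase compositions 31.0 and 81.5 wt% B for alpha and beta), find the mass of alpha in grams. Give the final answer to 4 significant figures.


f_alpha = (C_beta - C0) / (C_beta - C_alpha)
f_alpha = (81.5 - 56.7) / (81.5 - 31.0) = 0.491089
m_alpha = f_alpha * m_total = 0.491089 * 643 = 315.8 g


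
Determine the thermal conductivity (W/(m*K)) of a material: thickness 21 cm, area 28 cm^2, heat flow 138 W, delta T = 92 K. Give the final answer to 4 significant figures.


k = Q*L / (A*dT)
L = 0.21 m, A = 2.8e-03 m^2
k = 138 * 0.21 / (2.8e-03 * 92)
k = 112.5 W/(m*K)


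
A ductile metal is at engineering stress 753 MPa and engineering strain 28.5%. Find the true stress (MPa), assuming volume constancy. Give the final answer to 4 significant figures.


sigma_true = sigma_eng * (1 + epsilon_eng)
sigma_true = 753 * (1 + 0.285)
sigma_true = 967.6 MPa


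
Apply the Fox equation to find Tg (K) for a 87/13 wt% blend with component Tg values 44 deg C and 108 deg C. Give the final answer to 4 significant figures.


1/Tg = w1/Tg1 + w2/Tg2 (in Kelvin)
Tg1 = 317.15 K, Tg2 = 381.15 K
1/Tg = 0.87/317.15 + 0.13/381.15
Tg = 324.2 K


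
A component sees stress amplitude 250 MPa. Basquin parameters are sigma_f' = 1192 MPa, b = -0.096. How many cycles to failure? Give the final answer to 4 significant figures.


sigma_a = sigma_f' * (2*Nf)^b
2*Nf = (sigma_a / sigma_f')^(1/b)
2*Nf = (250 / 1192)^(1/-0.096)
2*Nf = 1.16413e+07
Nf = 5.821e+06 cycles


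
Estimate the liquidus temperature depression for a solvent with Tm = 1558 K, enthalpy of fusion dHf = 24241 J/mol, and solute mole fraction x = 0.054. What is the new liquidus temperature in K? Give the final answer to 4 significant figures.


dT = R*Tm^2*x / dHf
dT = 8.314 * 1558^2 * 0.054 / 24241
dT = 44.9561 K
T_new = 1558 - 44.9561 = 1513 K


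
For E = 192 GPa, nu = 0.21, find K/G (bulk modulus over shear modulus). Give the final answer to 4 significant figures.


G = E / (2*(1+nu))
G = 192 / (2*(1+0.21)) = 79.3388 GPa
K = E / (3*(1-2*nu))
K = 192 / (3*(1-2*0.21)) = 110.345 GPa
K/G = 110.345 / 79.3388 = 1.391


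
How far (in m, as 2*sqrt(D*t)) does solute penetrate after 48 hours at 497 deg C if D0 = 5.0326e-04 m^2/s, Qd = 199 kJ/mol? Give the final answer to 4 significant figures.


Step 1: D = D0 * exp(-Qd/(R*T))
T = 770.15 K
D = 5.0326e-04 * exp(-199e3 / (8.314 * 770.15)) = 1.60078e-17 m^2/s
Step 2: L = 2*sqrt(D*t)
t = 48 h = 172800 s
L = 2*sqrt(1.60078e-17 * 172800) = 3.326e-06 m


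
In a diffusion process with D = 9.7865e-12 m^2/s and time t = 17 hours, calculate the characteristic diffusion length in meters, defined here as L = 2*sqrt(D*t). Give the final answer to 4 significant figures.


t = 17 hr = 61200 s
Diffusion length = 2*sqrt(D*t)
= 2*sqrt(9.7865e-12 * 61200)
= 1.548e-03 m


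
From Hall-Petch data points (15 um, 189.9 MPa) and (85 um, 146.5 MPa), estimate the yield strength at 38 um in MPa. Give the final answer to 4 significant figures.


sigma_y = sigma0 + k / sqrt(d)
1/sqrt(d1) = 1/sqrt(1.5e-05) = 258.199;  1/sqrt(d2) = 108.465
k = (sigma1 - sigma2) / (1/sqrt(d1) - 1/sqrt(d2)) = (189.9 - 146.5) / (258.199 - 108.465) = 0.289848 MPa*m^0.5
sigma0 = sigma1 - k/sqrt(d1) = 189.9 - 0.289848*258.199 = 115.062 MPa
sigma_y(d3) = 115.062 + 0.289848 / sqrt(3.8e-05) = 162.1 MPa


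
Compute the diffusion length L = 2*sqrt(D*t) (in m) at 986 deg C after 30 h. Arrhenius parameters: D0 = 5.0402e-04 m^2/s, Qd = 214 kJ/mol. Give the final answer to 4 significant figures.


Step 1: D = D0 * exp(-Qd/(R*T))
T = 1259.15 K
D = 5.0402e-04 * exp(-214e3 / (8.314 * 1259.15)) = 6.67637e-13 m^2/s
Step 2: L = 2*sqrt(D*t)
t = 30 h = 108000 s
L = 2*sqrt(6.67637e-13 * 108000) = 5.37e-04 m


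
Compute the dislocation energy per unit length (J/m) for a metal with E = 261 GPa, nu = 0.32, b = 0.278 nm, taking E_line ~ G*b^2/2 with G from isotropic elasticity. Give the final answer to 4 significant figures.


Step 1: G = E / (2*(1+nu))
G = 261 / (2*(1+0.32)) = 98.8636 GPa = 9.88636e+10 Pa
Step 2: E_line = G*b^2/2
b = 0.278 nm = 2.78e-10 m
E_line = 0.5 * 9.88636e+10 * (2.78e-10)^2 = 3.82e-09 J/m


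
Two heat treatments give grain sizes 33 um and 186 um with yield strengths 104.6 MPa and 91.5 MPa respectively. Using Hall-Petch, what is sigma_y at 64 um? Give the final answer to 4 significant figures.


sigma_y = sigma0 + k / sqrt(d)
1/sqrt(d1) = 1/sqrt(3.3e-05) = 174.078;  1/sqrt(d2) = 73.3236
k = (sigma1 - sigma2) / (1/sqrt(d1) - 1/sqrt(d2)) = (104.6 - 91.5) / (174.078 - 73.3236) = 0.13002 MPa*m^0.5
sigma0 = sigma1 - k/sqrt(d1) = 104.6 - 0.13002*174.078 = 81.9665 MPa
sigma_y(d3) = 81.9665 + 0.13002 / sqrt(6.4e-05) = 98.22 MPa


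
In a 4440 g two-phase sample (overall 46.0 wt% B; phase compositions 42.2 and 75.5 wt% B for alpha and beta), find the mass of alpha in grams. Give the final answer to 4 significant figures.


f_alpha = (C_beta - C0) / (C_beta - C_alpha)
f_alpha = (75.5 - 46.0) / (75.5 - 42.2) = 0.885886
m_alpha = f_alpha * m_total = 0.885886 * 4440 = 3933 g


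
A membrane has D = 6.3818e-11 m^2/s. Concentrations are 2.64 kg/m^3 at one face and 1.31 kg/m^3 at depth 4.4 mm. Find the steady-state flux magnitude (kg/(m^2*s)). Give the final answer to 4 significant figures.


J = -D * (dC/dx) = D * (C1 - C2) / dx
J = 6.3818e-11 * (2.64 - 1.31) / 4.4e-03
J = 1.929e-08 kg/(m^2*s)


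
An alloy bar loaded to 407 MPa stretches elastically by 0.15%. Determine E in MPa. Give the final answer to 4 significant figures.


E = sigma / epsilon
epsilon = 0.15% = 1.5e-03
E = 407 / 1.5e-03
E = 271300 MPa


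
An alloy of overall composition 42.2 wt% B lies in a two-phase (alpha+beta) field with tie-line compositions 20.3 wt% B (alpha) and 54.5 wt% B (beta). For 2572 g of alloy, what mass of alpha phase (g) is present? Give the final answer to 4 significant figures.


f_alpha = (C_beta - C0) / (C_beta - C_alpha)
f_alpha = (54.5 - 42.2) / (54.5 - 20.3) = 0.359649
m_alpha = f_alpha * m_total = 0.359649 * 2572 = 925 g


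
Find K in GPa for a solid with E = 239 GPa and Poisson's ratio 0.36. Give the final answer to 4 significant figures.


K = E / (3*(1-2*nu))
K = 239 / (3*(1-2*0.36))
K = 284.5 GPa


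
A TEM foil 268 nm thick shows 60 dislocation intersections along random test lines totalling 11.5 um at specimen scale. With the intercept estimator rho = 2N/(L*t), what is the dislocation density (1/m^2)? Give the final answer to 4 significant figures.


rho = 2N / (L * t)
L = 11.5 um = 1.15e-05 m, t = 268 nm = 2.68e-07 m
rho = 2 * 60 / (1.15e-05 * 2.68e-07)
rho = 3.894e+13 1/m^2


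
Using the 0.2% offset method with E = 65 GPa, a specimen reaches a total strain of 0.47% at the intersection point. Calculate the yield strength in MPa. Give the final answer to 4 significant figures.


Offset strain = 0.002
Elastic strain at yield = total_strain - offset = 4.7e-03 - 0.002 = 2.7e-03
sigma_y = E * elastic_strain = 65000 * 2.7e-03
sigma_y = 175.5 MPa


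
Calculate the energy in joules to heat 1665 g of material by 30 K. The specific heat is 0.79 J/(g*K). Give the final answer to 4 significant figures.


Q = m * cp * dT
Q = 1665 * 0.79 * 30
Q = 39460 J


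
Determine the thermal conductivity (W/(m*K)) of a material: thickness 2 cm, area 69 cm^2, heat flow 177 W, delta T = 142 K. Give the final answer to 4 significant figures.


k = Q*L / (A*dT)
L = 0.02 m, A = 6.9e-03 m^2
k = 177 * 0.02 / (6.9e-03 * 142)
k = 3.613 W/(m*K)


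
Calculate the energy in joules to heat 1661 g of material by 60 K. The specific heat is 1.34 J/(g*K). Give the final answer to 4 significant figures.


Q = m * cp * dT
Q = 1661 * 1.34 * 60
Q = 133500 J


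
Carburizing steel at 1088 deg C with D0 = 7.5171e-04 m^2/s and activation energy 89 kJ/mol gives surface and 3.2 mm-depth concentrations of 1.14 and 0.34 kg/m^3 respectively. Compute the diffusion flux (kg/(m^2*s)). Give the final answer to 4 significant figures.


Step 1: D = D0 * exp(-Qd/(R*T))
T = 1088 + 273.15 = 1361.15 K
D = 7.5171e-04 * exp(-89e3 / (8.314 * 1361.15)) = 2.88748e-07 m^2/s
Step 2: J = D * (C1 - C2) / dx
J = 2.88748e-07 * (1.14 - 0.34) / 3.2e-03
J = 7.219e-05 kg/(m^2*s)


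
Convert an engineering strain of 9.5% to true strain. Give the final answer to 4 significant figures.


epsilon_true = ln(1 + epsilon_eng)
epsilon_true = ln(1 + 0.095)
epsilon_true = 0.09075


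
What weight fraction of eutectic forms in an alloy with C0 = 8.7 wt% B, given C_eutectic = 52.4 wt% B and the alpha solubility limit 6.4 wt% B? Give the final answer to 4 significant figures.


f_primary = (C_e - C0) / (C_e - C_alpha_max)
f_primary = (52.4 - 8.7) / (52.4 - 6.4)
f_primary = 0.95
f_eutectic = 1 - 0.95 = 0.05


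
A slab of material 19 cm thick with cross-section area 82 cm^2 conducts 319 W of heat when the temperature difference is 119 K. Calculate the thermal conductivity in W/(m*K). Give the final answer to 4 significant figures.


k = Q*L / (A*dT)
L = 0.19 m, A = 8.2e-03 m^2
k = 319 * 0.19 / (8.2e-03 * 119)
k = 62.11 W/(m*K)


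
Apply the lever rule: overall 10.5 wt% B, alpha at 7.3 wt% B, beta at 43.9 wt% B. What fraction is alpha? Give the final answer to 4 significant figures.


f_alpha = (C_beta - C0) / (C_beta - C_alpha)
f_alpha = (43.9 - 10.5) / (43.9 - 7.3)
f_alpha = 0.9126


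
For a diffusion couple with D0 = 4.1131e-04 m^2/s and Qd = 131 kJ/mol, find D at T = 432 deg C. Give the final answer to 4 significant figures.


D = D0 * exp(-Qd / (R*T))
T = 705.15 K
D = 4.1131e-04 * exp(-131e3 / (8.314 * 705.15))
D = 8.126e-14 m^2/s


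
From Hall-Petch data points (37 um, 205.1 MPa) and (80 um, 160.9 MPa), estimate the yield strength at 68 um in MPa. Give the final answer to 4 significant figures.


sigma_y = sigma0 + k / sqrt(d)
1/sqrt(d1) = 1/sqrt(3.7e-05) = 164.399;  1/sqrt(d2) = 111.803
k = (sigma1 - sigma2) / (1/sqrt(d1) - 1/sqrt(d2)) = (205.1 - 160.9) / (164.399 - 111.803) = 0.840375 MPa*m^0.5
sigma0 = sigma1 - k/sqrt(d1) = 205.1 - 0.840375*164.399 = 66.9433 MPa
sigma_y(d3) = 66.9433 + 0.840375 / sqrt(6.8e-05) = 168.9 MPa


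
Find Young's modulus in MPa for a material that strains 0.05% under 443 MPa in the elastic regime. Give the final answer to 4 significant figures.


E = sigma / epsilon
epsilon = 0.05% = 5e-04
E = 443 / 5e-04
E = 886000 MPa


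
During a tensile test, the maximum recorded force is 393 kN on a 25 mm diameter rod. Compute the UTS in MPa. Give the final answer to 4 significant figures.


A0 = pi*(d/2)^2 = pi*(25/2)^2 = 490.874 mm^2
UTS = F_max / A0 = 393*1000 / 490.874
UTS = 800.6 MPa


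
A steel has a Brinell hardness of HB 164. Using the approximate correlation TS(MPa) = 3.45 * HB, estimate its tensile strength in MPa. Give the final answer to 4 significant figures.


TS (MPa) = 3.45 * HB
TS = 3.45 * 164
TS = 565.8 MPa


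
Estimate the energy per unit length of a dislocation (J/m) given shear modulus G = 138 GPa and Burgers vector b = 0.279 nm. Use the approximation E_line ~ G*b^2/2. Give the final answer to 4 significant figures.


E = G*b^2/2
b = 0.279 nm = 2.79e-10 m
G = 138 GPa = 1.38e+11 Pa
E = 0.5 * 1.38e+11 * (2.79e-10)^2
E = 5.371e-09 J/m


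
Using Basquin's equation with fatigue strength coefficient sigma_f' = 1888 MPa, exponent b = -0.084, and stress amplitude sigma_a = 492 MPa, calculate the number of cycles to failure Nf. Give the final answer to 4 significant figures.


sigma_a = sigma_f' * (2*Nf)^b
2*Nf = (sigma_a / sigma_f')^(1/b)
2*Nf = (492 / 1888)^(1/-0.084)
2*Nf = 8.97057e+06
Nf = 4.485e+06 cycles


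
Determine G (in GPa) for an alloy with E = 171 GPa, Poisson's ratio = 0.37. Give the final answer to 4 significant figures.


G = E / (2*(1+nu))
G = 171 / (2*(1+0.37))
G = 62.41 GPa


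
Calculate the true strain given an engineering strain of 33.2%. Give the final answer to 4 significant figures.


epsilon_true = ln(1 + epsilon_eng)
epsilon_true = ln(1 + 0.332)
epsilon_true = 0.2867


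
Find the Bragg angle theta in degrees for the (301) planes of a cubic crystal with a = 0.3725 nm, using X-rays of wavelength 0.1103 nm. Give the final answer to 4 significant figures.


d = a / sqrt(h^2+k^2+l^2)
d = 0.3725 / sqrt(10) = 0.117795 nm
lambda = 2*d*sin(theta)  =>  sin(theta) = lambda / (2*d)
sin(theta) = 0.1103 / (2 * 0.117795) = 0.468187
theta = 27.92 deg


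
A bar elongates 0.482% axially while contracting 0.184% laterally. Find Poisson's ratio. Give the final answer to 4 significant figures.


nu = -epsilon_lat / epsilon_axial
Lateral strain is contraction (negative), so using magnitudes:
nu = 0.184 / 0.482
nu = 0.3817


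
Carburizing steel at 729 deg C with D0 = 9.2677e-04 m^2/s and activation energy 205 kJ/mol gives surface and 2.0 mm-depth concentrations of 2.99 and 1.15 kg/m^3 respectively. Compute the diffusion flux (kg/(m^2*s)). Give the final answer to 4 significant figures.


Step 1: D = D0 * exp(-Qd/(R*T))
T = 729 + 273.15 = 1002.15 K
D = 9.2677e-04 * exp(-205e3 / (8.314 * 1002.15)) = 1.91187e-14 m^2/s
Step 2: J = D * (C1 - C2) / dx
J = 1.91187e-14 * (2.99 - 1.15) / 2e-03
J = 1.759e-11 kg/(m^2*s)


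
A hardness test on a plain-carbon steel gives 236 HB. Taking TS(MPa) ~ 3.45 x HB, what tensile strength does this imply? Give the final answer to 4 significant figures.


TS (MPa) = 3.45 * HB
TS = 3.45 * 236
TS = 814.2 MPa


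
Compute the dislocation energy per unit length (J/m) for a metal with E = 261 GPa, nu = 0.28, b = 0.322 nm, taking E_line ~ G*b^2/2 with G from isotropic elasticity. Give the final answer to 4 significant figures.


Step 1: G = E / (2*(1+nu))
G = 261 / (2*(1+0.28)) = 101.953 GPa = 1.01953e+11 Pa
Step 2: E_line = G*b^2/2
b = 0.322 nm = 3.22e-10 m
E_line = 0.5 * 1.01953e+11 * (3.22e-10)^2 = 5.285e-09 J/m


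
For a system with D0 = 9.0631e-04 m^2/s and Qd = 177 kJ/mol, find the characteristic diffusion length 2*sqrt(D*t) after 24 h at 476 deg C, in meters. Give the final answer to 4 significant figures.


Step 1: D = D0 * exp(-Qd/(R*T))
T = 749.15 K
D = 9.0631e-04 * exp(-177e3 / (8.314 * 749.15)) = 4.12543e-16 m^2/s
Step 2: L = 2*sqrt(D*t)
t = 24 h = 86400 s
L = 2*sqrt(4.12543e-16 * 86400) = 1.194e-05 m


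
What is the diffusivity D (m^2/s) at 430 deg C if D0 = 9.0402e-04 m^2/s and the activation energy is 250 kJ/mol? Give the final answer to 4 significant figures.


D = D0 * exp(-Qd / (R*T))
T = 703.15 K
D = 9.0402e-04 * exp(-250e3 / (8.314 * 703.15))
D = 2.42e-22 m^2/s


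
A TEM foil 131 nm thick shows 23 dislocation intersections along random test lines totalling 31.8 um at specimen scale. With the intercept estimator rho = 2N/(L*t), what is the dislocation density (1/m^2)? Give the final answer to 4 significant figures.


rho = 2N / (L * t)
L = 31.8 um = 3.18e-05 m, t = 131 nm = 1.31e-07 m
rho = 2 * 23 / (3.18e-05 * 1.31e-07)
rho = 1.104e+13 1/m^2


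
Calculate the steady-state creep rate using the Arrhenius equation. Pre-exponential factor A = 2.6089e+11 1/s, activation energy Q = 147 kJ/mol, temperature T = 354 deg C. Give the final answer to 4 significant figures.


rate = A * exp(-Q / (R*T))
T = 354 + 273.15 = 627.15 K
rate = 2.6089e+11 * exp(-147e3 / (8.314 * 627.15))
rate = 0.1488 1/s


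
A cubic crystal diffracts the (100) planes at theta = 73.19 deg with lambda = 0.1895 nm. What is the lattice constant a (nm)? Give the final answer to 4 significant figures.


d = lambda / (2*sin(theta))
d = 0.1895 / (2*sin(73.19 deg))
d = 0.0989795 nm
a = d * sqrt(h^2+k^2+l^2) = 0.0989795 * sqrt(1)
a = 0.09898 nm


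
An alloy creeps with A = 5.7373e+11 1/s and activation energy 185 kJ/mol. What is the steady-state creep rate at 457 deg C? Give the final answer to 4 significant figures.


rate = A * exp(-Q / (R*T))
T = 457 + 273.15 = 730.15 K
rate = 5.7373e+11 * exp(-185e3 / (8.314 * 730.15))
rate = 0.03337 1/s


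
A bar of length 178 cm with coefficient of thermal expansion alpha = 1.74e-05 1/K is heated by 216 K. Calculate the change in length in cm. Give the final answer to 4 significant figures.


dL = L0 * alpha * dT
dL = 178 * 1.74e-05 * 216
dL = 0.669 cm


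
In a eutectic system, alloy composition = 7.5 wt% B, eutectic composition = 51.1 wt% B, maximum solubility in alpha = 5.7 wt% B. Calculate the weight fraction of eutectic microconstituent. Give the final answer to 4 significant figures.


f_primary = (C_e - C0) / (C_e - C_alpha_max)
f_primary = (51.1 - 7.5) / (51.1 - 5.7)
f_primary = 0.960352
f_eutectic = 1 - 0.960352 = 0.03965


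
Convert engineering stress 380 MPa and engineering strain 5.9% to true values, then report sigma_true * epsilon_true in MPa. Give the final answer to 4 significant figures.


sigma_true = sigma_eng * (1 + epsilon_eng)
sigma_true = 380 * (1 + 0.059) = 402.42 MPa
epsilon_true = ln(1 + epsilon_eng)
epsilon_true = ln(1 + 0.059) = 0.0573251
sigma_true * epsilon_true = 402.42 * 0.0573251 = 23.07 MPa


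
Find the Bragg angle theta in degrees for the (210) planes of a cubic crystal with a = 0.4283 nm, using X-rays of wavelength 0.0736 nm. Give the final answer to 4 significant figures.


d = a / sqrt(h^2+k^2+l^2)
d = 0.4283 / sqrt(5) = 0.191542 nm
lambda = 2*d*sin(theta)  =>  sin(theta) = lambda / (2*d)
sin(theta) = 0.0736 / (2 * 0.191542) = 0.192125
theta = 11.08 deg


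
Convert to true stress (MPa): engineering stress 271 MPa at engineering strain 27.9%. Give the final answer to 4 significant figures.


sigma_true = sigma_eng * (1 + epsilon_eng)
sigma_true = 271 * (1 + 0.279)
sigma_true = 346.6 MPa


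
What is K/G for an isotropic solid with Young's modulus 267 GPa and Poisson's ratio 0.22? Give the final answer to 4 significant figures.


G = E / (2*(1+nu))
G = 267 / (2*(1+0.22)) = 109.426 GPa
K = E / (3*(1-2*nu))
K = 267 / (3*(1-2*0.22)) = 158.929 GPa
K/G = 158.929 / 109.426 = 1.452


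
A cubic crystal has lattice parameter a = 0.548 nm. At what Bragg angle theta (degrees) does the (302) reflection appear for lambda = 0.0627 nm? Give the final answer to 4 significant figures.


d = a / sqrt(h^2+k^2+l^2)
d = 0.548 / sqrt(13) = 0.151988 nm
lambda = 2*d*sin(theta)  =>  sin(theta) = lambda / (2*d)
sin(theta) = 0.0627 / (2 * 0.151988) = 0.206266
theta = 11.9 deg


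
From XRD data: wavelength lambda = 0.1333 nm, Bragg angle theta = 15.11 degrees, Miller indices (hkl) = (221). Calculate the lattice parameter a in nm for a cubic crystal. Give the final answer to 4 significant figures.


d = lambda / (2*sin(theta))
d = 0.1333 / (2*sin(15.11 deg))
d = 0.255684 nm
a = d * sqrt(h^2+k^2+l^2) = 0.255684 * sqrt(9)
a = 0.7671 nm


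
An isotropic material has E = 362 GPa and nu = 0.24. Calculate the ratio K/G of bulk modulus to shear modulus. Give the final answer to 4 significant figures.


G = E / (2*(1+nu))
G = 362 / (2*(1+0.24)) = 145.968 GPa
K = E / (3*(1-2*nu))
K = 362 / (3*(1-2*0.24)) = 232.051 GPa
K/G = 232.051 / 145.968 = 1.59


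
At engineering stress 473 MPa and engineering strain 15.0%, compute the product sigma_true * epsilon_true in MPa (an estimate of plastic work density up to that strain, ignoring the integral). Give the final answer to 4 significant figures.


sigma_true = sigma_eng * (1 + epsilon_eng)
sigma_true = 473 * (1 + 0.15) = 543.95 MPa
epsilon_true = ln(1 + epsilon_eng)
epsilon_true = ln(1 + 0.15) = 0.139762
sigma_true * epsilon_true = 543.95 * 0.139762 = 76.02 MPa


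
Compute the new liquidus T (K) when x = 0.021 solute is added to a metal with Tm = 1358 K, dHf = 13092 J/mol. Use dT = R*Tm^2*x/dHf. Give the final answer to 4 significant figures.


dT = R*Tm^2*x / dHf
dT = 8.314 * 1358^2 * 0.021 / 13092
dT = 24.5936 K
T_new = 1358 - 24.5936 = 1333 K


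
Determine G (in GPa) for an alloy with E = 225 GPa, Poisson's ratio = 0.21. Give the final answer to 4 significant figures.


G = E / (2*(1+nu))
G = 225 / (2*(1+0.21))
G = 92.98 GPa


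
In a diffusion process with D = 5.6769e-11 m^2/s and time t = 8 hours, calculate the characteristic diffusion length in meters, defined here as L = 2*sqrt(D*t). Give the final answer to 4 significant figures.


t = 8 hr = 28800 s
Diffusion length = 2*sqrt(D*t)
= 2*sqrt(5.6769e-11 * 28800)
= 2.557e-03 m


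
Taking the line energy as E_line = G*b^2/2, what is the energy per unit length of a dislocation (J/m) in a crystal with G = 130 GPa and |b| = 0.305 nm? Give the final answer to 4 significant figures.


E = G*b^2/2
b = 0.305 nm = 3.05e-10 m
G = 130 GPa = 1.3e+11 Pa
E = 0.5 * 1.3e+11 * (3.05e-10)^2
E = 6.047e-09 J/m


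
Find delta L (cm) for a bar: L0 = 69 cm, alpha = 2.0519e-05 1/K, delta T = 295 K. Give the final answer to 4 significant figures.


dL = L0 * alpha * dT
dL = 69 * 2.0519e-05 * 295
dL = 0.4177 cm


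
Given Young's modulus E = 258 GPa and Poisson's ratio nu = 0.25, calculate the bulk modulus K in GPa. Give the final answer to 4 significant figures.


K = E / (3*(1-2*nu))
K = 258 / (3*(1-2*0.25))
K = 172 GPa


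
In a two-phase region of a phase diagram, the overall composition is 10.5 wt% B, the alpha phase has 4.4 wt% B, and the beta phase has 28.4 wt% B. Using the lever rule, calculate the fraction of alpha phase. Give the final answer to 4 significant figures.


f_alpha = (C_beta - C0) / (C_beta - C_alpha)
f_alpha = (28.4 - 10.5) / (28.4 - 4.4)
f_alpha = 0.7458


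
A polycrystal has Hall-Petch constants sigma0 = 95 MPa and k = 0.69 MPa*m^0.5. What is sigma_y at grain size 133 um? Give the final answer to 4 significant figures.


sigma_y = sigma0 + k / sqrt(d)
d = 133 um = 1.33e-04 m
sigma_y = 95 + 0.69 / sqrt(1.33e-04)
sigma_y = 154.8 MPa


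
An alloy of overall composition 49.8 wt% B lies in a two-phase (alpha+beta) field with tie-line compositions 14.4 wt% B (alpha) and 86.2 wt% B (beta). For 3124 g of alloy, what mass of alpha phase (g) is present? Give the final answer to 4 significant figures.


f_alpha = (C_beta - C0) / (C_beta - C_alpha)
f_alpha = (86.2 - 49.8) / (86.2 - 14.4) = 0.506964
m_alpha = f_alpha * m_total = 0.506964 * 3124 = 1584 g


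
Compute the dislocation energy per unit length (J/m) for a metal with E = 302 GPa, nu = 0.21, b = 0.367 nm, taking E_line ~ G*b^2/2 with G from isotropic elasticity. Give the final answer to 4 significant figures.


Step 1: G = E / (2*(1+nu))
G = 302 / (2*(1+0.21)) = 124.793 GPa = 1.24793e+11 Pa
Step 2: E_line = G*b^2/2
b = 0.367 nm = 3.67e-10 m
E_line = 0.5 * 1.24793e+11 * (3.67e-10)^2 = 8.404e-09 J/m


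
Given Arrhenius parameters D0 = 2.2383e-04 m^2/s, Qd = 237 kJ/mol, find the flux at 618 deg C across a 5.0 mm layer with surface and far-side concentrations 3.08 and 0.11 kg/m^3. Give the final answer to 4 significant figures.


Step 1: D = D0 * exp(-Qd/(R*T))
T = 618 + 273.15 = 891.15 K
D = 2.2383e-04 * exp(-237e3 / (8.314 * 891.15)) = 2.86875e-18 m^2/s
Step 2: J = D * (C1 - C2) / dx
J = 2.86875e-18 * (3.08 - 0.11) / 5e-03
J = 1.704e-15 kg/(m^2*s)


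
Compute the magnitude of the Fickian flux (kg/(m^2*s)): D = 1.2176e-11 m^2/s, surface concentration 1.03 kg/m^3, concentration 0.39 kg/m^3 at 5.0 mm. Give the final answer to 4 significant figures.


J = -D * (dC/dx) = D * (C1 - C2) / dx
J = 1.2176e-11 * (1.03 - 0.39) / 5e-03
J = 1.559e-09 kg/(m^2*s)


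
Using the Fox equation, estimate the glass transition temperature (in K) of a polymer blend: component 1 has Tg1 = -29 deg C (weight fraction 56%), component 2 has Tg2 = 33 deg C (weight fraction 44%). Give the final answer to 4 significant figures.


1/Tg = w1/Tg1 + w2/Tg2 (in Kelvin)
Tg1 = 244.15 K, Tg2 = 306.15 K
1/Tg = 0.56/244.15 + 0.44/306.15
Tg = 268 K


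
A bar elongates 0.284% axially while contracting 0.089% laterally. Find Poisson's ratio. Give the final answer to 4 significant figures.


nu = -epsilon_lat / epsilon_axial
Lateral strain is contraction (negative), so using magnitudes:
nu = 0.089 / 0.284
nu = 0.3134


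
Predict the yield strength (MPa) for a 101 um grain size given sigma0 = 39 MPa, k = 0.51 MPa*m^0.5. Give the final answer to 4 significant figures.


sigma_y = sigma0 + k / sqrt(d)
d = 101 um = 1.01e-04 m
sigma_y = 39 + 0.51 / sqrt(1.01e-04)
sigma_y = 89.75 MPa


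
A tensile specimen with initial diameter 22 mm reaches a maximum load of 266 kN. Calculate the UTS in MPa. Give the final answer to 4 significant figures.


A0 = pi*(d/2)^2 = pi*(22/2)^2 = 380.133 mm^2
UTS = F_max / A0 = 266*1000 / 380.133
UTS = 699.8 MPa


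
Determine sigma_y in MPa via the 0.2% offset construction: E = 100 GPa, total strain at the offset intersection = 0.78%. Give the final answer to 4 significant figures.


Offset strain = 0.002
Elastic strain at yield = total_strain - offset = 7.8e-03 - 0.002 = 5.8e-03
sigma_y = E * elastic_strain = 100000 * 5.8e-03
sigma_y = 580 MPa


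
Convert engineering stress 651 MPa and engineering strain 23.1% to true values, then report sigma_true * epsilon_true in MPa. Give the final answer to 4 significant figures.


sigma_true = sigma_eng * (1 + epsilon_eng)
sigma_true = 651 * (1 + 0.231) = 801.381 MPa
epsilon_true = ln(1 + epsilon_eng)
epsilon_true = ln(1 + 0.231) = 0.207827
sigma_true * epsilon_true = 801.381 * 0.207827 = 166.5 MPa


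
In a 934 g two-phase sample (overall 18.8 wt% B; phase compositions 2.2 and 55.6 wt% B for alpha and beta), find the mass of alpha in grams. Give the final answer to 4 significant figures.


f_alpha = (C_beta - C0) / (C_beta - C_alpha)
f_alpha = (55.6 - 18.8) / (55.6 - 2.2) = 0.689139
m_alpha = f_alpha * m_total = 0.689139 * 934 = 643.7 g


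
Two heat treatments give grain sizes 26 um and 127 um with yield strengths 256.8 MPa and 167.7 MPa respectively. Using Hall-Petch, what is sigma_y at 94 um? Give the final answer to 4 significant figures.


sigma_y = sigma0 + k / sqrt(d)
1/sqrt(d1) = 1/sqrt(2.6e-05) = 196.116;  1/sqrt(d2) = 88.7357
k = (sigma1 - sigma2) / (1/sqrt(d1) - 1/sqrt(d2)) = (256.8 - 167.7) / (196.116 - 88.7357) = 0.82976 MPa*m^0.5
sigma0 = sigma1 - k/sqrt(d1) = 256.8 - 0.82976*196.116 = 94.0707 MPa
sigma_y(d3) = 94.0707 + 0.82976 / sqrt(9.4e-05) = 179.7 MPa


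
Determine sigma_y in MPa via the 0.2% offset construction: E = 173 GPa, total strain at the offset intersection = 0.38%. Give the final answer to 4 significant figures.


Offset strain = 0.002
Elastic strain at yield = total_strain - offset = 3.8e-03 - 0.002 = 1.8e-03
sigma_y = E * elastic_strain = 173000 * 1.8e-03
sigma_y = 311.4 MPa


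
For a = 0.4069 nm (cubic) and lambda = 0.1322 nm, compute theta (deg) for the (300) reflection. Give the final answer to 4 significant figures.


d = a / sqrt(h^2+k^2+l^2)
d = 0.4069 / sqrt(9) = 0.135633 nm
lambda = 2*d*sin(theta)  =>  sin(theta) = lambda / (2*d)
sin(theta) = 0.1322 / (2 * 0.135633) = 0.487343
theta = 29.17 deg


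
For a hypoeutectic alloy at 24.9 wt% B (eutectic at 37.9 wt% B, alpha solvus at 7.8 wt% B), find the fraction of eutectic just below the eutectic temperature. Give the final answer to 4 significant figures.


f_primary = (C_e - C0) / (C_e - C_alpha_max)
f_primary = (37.9 - 24.9) / (37.9 - 7.8)
f_primary = 0.431894
f_eutectic = 1 - 0.431894 = 0.5681


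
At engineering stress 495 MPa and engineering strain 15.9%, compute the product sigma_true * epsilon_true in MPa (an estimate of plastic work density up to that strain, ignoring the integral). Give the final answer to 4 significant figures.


sigma_true = sigma_eng * (1 + epsilon_eng)
sigma_true = 495 * (1 + 0.159) = 573.705 MPa
epsilon_true = ln(1 + epsilon_eng)
epsilon_true = ln(1 + 0.159) = 0.147558
sigma_true * epsilon_true = 573.705 * 0.147558 = 84.65 MPa


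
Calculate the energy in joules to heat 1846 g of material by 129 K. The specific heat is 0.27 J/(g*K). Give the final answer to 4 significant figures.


Q = m * cp * dT
Q = 1846 * 0.27 * 129
Q = 64300 J


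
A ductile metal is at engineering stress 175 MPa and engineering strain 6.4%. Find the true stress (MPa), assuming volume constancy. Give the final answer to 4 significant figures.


sigma_true = sigma_eng * (1 + epsilon_eng)
sigma_true = 175 * (1 + 0.064)
sigma_true = 186.2 MPa


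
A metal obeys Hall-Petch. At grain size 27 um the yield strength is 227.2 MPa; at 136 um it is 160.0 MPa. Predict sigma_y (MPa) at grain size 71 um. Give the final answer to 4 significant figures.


sigma_y = sigma0 + k / sqrt(d)
1/sqrt(d1) = 1/sqrt(2.7e-05) = 192.45;  1/sqrt(d2) = 85.7493
k = (sigma1 - sigma2) / (1/sqrt(d1) - 1/sqrt(d2)) = (227.2 - 160.0) / (192.45 - 85.7493) = 0.629798 MPa*m^0.5
sigma0 = sigma1 - k/sqrt(d1) = 227.2 - 0.629798*192.45 = 105.995 MPa
sigma_y(d3) = 105.995 + 0.629798 / sqrt(7.1e-05) = 180.7 MPa


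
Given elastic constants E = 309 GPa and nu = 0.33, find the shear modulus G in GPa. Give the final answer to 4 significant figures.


G = E / (2*(1+nu))
G = 309 / (2*(1+0.33))
G = 116.2 GPa


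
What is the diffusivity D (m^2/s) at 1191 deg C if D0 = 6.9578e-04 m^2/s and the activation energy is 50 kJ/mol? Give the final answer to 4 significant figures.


D = D0 * exp(-Qd / (R*T))
T = 1464.15 K
D = 6.9578e-04 * exp(-50e3 / (8.314 * 1464.15))
D = 1.145e-05 m^2/s


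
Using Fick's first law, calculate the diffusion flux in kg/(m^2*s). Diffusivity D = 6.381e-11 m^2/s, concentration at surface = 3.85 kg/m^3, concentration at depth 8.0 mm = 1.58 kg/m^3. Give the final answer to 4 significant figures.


J = -D * (dC/dx) = D * (C1 - C2) / dx
J = 6.381e-11 * (3.85 - 1.58) / 8e-03
J = 1.811e-08 kg/(m^2*s)


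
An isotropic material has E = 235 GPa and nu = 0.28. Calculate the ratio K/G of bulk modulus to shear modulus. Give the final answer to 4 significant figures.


G = E / (2*(1+nu))
G = 235 / (2*(1+0.28)) = 91.7969 GPa
K = E / (3*(1-2*nu))
K = 235 / (3*(1-2*0.28)) = 178.03 GPa
K/G = 178.03 / 91.7969 = 1.939


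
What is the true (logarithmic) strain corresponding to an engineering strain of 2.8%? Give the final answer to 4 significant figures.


epsilon_true = ln(1 + epsilon_eng)
epsilon_true = ln(1 + 0.028)
epsilon_true = 0.02762


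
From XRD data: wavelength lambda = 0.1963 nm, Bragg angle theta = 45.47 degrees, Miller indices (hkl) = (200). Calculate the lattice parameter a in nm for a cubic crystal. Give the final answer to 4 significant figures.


d = lambda / (2*sin(theta))
d = 0.1963 / (2*sin(45.47 deg))
d = 0.13768 nm
a = d * sqrt(h^2+k^2+l^2) = 0.13768 * sqrt(4)
a = 0.2754 nm


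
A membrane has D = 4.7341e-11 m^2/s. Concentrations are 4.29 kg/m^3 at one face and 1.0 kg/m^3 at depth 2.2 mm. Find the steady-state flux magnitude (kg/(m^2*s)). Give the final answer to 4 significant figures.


J = -D * (dC/dx) = D * (C1 - C2) / dx
J = 4.7341e-11 * (4.29 - 1.0) / 2.2e-03
J = 7.08e-08 kg/(m^2*s)


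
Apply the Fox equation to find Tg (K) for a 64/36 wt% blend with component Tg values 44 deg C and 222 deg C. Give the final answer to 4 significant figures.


1/Tg = w1/Tg1 + w2/Tg2 (in Kelvin)
Tg1 = 317.15 K, Tg2 = 495.15 K
1/Tg = 0.64/317.15 + 0.36/495.15
Tg = 364.3 K
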